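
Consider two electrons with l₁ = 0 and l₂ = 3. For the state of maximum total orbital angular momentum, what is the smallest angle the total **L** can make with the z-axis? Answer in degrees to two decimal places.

By the triangle rule, |l₁ − l₂| ≤ L ≤ l₁ + l₂.
Allowed values: L = 3.
The maximum is L = 3, with |L_tot| = ℏ√(3·4) = 2√3 ℏ.
The minimum angle with z is arccos(3/√12) ≈ 30.00°.

θ_min ≈ 30.00°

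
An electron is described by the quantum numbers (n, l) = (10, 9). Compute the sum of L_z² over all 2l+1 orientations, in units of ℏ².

Σ(L_z)² = 570 ℏ²

m_l ∈ {-9, -8, -7, -6, -5, -4, -3, -2, -1, 0, 1, 2, 3, 4, 5, 6, 7, 8, 9}.
Σ m_l² = l(l+1)(2l+1)/3 = 9·10·19/3 = 570.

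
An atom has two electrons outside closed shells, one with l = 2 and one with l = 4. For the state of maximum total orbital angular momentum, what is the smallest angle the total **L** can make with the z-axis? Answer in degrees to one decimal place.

Angular momentum addition gives L = |l₁ − l₂|, …, l₁ + l₂.
So L can be 2, 3, 4, 5, 6.
The maximum is L = 6, with |L_tot| = ℏ√(6·7) = √42 ℏ.
The minimum angle with z is arccos(6/√42) ≈ 22.2°.

θ_min ≈ 22.2°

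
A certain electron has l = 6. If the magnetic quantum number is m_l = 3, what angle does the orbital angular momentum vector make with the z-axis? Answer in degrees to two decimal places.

θ ≈ 62.42°

|L|² = l(l+1)ℏ² = 42ℏ², so |L| = √42 ℏ.
L_z = m_l ℏ = 3ℏ.
cos θ = L_z/|L| = 3/√42, so θ ≈ 62.42°.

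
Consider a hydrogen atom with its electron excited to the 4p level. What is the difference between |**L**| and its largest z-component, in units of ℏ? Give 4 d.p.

|L| − L_z,max ≈ 0.4142ℏ

The 4p level has l = 1.
|L| = √2 ℏ ≈ 1.4142ℏ, while L_z,max = lℏ = 1ℏ.
The difference is (√2 − 1)ℏ ≈ 0.4142ℏ.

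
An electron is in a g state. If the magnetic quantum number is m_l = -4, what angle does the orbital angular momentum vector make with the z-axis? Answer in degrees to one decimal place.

θ ≈ 153.4°

The letter g corresponds to l = 4.
|L| = ℏ√(l(l+1)) = 2√5 ℏ.
L_z = m_l ℏ = −4ℏ.
cos θ = L_z/|L| = -4/√20, so θ ≈ 153.4°.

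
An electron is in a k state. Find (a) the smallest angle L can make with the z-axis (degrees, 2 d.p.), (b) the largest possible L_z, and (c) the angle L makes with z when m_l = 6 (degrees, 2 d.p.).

θ_min ≈ 20.70°; L_z,max = 7ℏ; θ(m_l=6) ≈ 36.70°

A k state has l = 7.
cos θ_min = 7/√56, so θ_min ≈ 20.70°.
L_z,max = lℏ = 7ℏ.
For m_l = 6: cos θ = 6/√56, θ ≈ 36.70°.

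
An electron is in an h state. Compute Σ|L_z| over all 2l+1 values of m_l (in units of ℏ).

Σ|L_z| = 30 ℏ

For an h orbital, l = 5.
m_l ∈ {-5, -4, -3, -2, -1, 0, 1, 2, 3, 4, 5}.
Σ|m_l| = 2(1+2+…+5) = 30.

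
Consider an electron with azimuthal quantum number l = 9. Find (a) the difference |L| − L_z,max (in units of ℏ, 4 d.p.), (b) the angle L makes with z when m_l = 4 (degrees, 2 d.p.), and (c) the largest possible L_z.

|L| − L_z,max = (3√10 − 9)ℏ ≈ 0.4868ℏ.
For m_l = 4: cos θ = 4/√90, θ ≈ 65.06°.
L_z,max = lℏ = 9ℏ.

|L|−L_z,max ≈ 0.4868ℏ; θ(m_l=4) ≈ 65.06°; L_z,max = 9ℏ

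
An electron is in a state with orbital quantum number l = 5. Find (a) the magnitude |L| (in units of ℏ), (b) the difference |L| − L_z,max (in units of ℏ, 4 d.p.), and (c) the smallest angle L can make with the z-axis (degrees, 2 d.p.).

|L| = ℏ√(5·6) = √30 ℏ ≈ 5.477ℏ.
|L| − L_z,max = (√30 − 5)ℏ ≈ 0.4772ℏ.
cos θ_min = 5/√30, so θ_min ≈ 24.09°.

|L| = √30 ℏ ≈ 5.477ℏ; |L|−L_z,max ≈ 0.4772ℏ; θ_min ≈ 24.09°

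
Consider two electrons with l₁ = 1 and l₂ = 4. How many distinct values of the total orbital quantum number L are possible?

3

The total orbital quantum number L ranges from |l₁ − l₂| to l₁ + l₂ in integer steps.
L ∈ {3, 4, 5}.
That is 3 values.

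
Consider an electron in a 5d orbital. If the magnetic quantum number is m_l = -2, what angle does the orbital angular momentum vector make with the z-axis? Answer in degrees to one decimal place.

5d means n = 5, l = 2.
|L| = ℏ√(l(l+1)) = √6 ℏ.
L_z = m_l ℏ = −2ℏ.
cos θ = L_z/|L| = -2/√6, so θ ≈ 144.7°.

θ ≈ 144.7°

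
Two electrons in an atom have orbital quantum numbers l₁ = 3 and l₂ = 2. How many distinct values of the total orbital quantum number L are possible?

5

Angular momentum addition gives L = |l₁ − l₂|, …, l₁ + l₂.
So L can be 1, 2, 3, 4, 5.
That is 5 values.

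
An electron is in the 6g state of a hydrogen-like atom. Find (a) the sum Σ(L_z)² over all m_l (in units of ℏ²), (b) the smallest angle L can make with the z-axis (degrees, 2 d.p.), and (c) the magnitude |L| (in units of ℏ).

Σ(L_z)² = 60 ℏ²; θ_min ≈ 26.57°; |L| = 2√5 ℏ ≈ 4.472ℏ

The 6g subshell has l = 4.
Σ m_l² = 60, so Σ(L_z)² = 60 ℏ².
cos θ_min = 4/√20, so θ_min ≈ 26.57°.
|L| = ℏ√(4·5) = 2√5 ℏ ≈ 4.472ℏ.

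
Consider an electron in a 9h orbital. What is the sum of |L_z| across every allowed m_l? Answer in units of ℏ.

9h means n = 9, l = 5.
m_l runs from −5 to 5, i.e. {-5, -4, -3, -2, -1, 0, 1, 2, 3, 4, 5}.
Σ|m_l| = 2(1+2+…+5) = 30.

Σ|L_z| = 30 ℏ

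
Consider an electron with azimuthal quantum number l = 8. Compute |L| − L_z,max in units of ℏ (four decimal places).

|L| = 6√2 ℏ ≈ 8.4853ℏ, while L_z,max = lℏ = 8ℏ.
The difference is (6√2 − 8)ℏ ≈ 0.4853ℏ.

|L| − L_z,max ≈ 0.4853ℏ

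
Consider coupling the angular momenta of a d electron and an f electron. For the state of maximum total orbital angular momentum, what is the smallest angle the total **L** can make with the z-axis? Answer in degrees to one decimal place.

θ_min ≈ 24.1°

The total orbital quantum number L ranges from |l₁ − l₂| to l₁ + l₂ in integer steps.
Allowed values: L = 1, 2, 3, 4, 5.
The maximum is L = 5, with |L_tot| = ℏ√(5·6) = √30 ℏ.
The minimum angle with z is arccos(5/√30) ≈ 24.1°.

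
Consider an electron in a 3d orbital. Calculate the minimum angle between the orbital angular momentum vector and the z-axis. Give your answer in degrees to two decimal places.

θ_min ≈ 35.26°

For 3d, l = 2.
|L| = √(l(l+1)) ℏ = √6 ℏ.
The smallest angle corresponds to the largest L_z, i.e. m_l = l = 2, giving L_z = 2ℏ.
cos θ_min = 2/√6, so θ_min ≈ 35.26°.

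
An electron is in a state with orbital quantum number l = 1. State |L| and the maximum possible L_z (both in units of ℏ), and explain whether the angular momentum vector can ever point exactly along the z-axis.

|L| = √2 ℏ ≈ 1.4142ℏ, while L_z,max = lℏ = 1ℏ.
Since |L| > L_z,max, the vector can never point exactly along z; the closest it comes is θ_min = arccos(1/√2) ≈ 45.0°.

No: L_z,max = 1ℏ < |L| = √2 ℏ ≈ 1.414ℏ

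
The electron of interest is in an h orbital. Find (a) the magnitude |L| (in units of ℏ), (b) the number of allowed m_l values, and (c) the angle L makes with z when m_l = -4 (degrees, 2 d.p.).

For an h orbital, l = 5.
|L| = ℏ√(5·6) = √30 ℏ ≈ 5.477ℏ.
There are 2l+1 = 11 values of m_l.
For m_l = -4: cos θ = -4/√30, θ ≈ 136.91°.

|L| = √30 ℏ ≈ 5.477ℏ; 11 values; θ(m_l=-4) ≈ 136.91°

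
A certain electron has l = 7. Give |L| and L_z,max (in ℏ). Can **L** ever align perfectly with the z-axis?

No: L_z,max = 7ℏ < |L| = 2√14 ℏ ≈ 7.483ℏ

|L| = 2√14 ℏ ≈ 7.4833ℏ, while L_z,max = lℏ = 7ℏ.
Since |L| > L_z,max, the vector can never point exactly along z; the closest it comes is θ_min = arccos(7/√56) ≈ 20.7°.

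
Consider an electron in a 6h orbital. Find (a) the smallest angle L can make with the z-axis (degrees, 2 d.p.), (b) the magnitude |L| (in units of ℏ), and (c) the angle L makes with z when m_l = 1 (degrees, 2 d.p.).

θ_min ≈ 24.09°; |L| = √30 ℏ ≈ 5.477ℏ; θ(m_l=1) ≈ 79.48°

For 6h, l = 5.
cos θ_min = 5/√30, so θ_min ≈ 24.09°.
|L| = ℏ√(5·6) = √30 ℏ ≈ 5.477ℏ.
For m_l = 1: cos θ = 1/√30, θ ≈ 79.48°.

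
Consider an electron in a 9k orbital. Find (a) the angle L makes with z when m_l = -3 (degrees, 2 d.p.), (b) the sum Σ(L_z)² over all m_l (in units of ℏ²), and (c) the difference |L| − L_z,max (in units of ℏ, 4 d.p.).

For 9k, l = 7.
For m_l = -3: cos θ = -3/√56, θ ≈ 113.63°.
Σ m_l² = 280, so Σ(L_z)² = 280 ℏ².
|L| − L_z,max = (2√14 − 7)ℏ ≈ 0.4833ℏ.

θ(m_l=-3) ≈ 113.63°; Σ(L_z)² = 280 ℏ²; |L|−L_z,max ≈ 0.4833ℏ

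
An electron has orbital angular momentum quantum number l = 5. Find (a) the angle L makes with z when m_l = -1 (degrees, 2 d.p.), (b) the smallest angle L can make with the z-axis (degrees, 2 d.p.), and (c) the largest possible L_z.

For m_l = -1: cos θ = -1/√30, θ ≈ 100.52°.
cos θ_min = 5/√30, so θ_min ≈ 24.09°.
L_z,max = lℏ = 5ℏ.

θ(m_l=-1) ≈ 100.52°; θ_min ≈ 24.09°; L_z,max = 5ℏ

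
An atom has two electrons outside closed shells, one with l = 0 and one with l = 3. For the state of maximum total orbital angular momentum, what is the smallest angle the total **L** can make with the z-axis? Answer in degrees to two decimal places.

L runs from |0 − 3| = 3 to 0 + 3 = 3.
Allowed values: L = 3.
The maximum is L = 3, with |L_tot| = ℏ√(3·4) = 2√3 ℏ.
The minimum angle with z is arccos(3/√12) ≈ 30.00°.

θ_min ≈ 30.00°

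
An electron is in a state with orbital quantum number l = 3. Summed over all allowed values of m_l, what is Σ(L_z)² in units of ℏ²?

Σ(L_z)² = 28 ℏ²

The allowed m_l values are -3, -2, -1, 0, 1, 2, 3.
Σ m_l² = 2·(1 + 4 + 9) = 28.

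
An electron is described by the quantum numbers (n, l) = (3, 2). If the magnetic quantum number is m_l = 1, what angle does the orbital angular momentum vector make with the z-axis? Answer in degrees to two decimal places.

θ ≈ 65.91°

|L| = ℏ√(l(l+1)) = √6 ℏ.
L_z = m_l ℏ = 1ℏ.
cos θ = L_z/|L| = 1/√6, so θ ≈ 65.91°.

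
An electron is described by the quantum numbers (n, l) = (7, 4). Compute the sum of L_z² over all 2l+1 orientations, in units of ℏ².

Σ(L_z)² = 60 ℏ²

The allowed m_l values are -4, -3, -2, -1, 0, 1, 2, 3, 4.
Summing m² from −4 to 4: Σ m_l² = 60.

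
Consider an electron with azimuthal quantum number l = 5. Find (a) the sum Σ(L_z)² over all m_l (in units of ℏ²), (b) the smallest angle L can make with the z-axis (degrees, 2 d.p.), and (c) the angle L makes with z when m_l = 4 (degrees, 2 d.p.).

Σ m_l² = 110, so Σ(L_z)² = 110 ℏ².
cos θ_min = 5/√30, so θ_min ≈ 24.09°.
For m_l = 4: cos θ = 4/√30, θ ≈ 43.09°.

Σ(L_z)² = 110 ℏ²; θ_min ≈ 24.09°; θ(m_l=4) ≈ 43.09°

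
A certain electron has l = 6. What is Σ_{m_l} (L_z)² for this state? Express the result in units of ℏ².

m_l ∈ {-6, -5, -4, -3, -2, -1, 0, 1, 2, 3, 4, 5, 6}.
Σ m_l² = l(l+1)(2l+1)/3 = 6·7·13/3 = 182.

Σ(L_z)² = 182 ℏ²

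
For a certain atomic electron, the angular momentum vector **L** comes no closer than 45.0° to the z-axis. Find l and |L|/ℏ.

At minimum angle, m_l = l, so cos θ = l/√(l(l+1)); cos²θ = l/(l+1) = 0.5000.
Thus l = 0.5000/(1 − 0.5000) ≈ 1.
Then |L| = ℏ√(1·2) = √2 ℏ.

l = 1, |L| = √2 ℏ ≈ 1.414ℏ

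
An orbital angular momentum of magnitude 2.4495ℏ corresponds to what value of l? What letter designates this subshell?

Since |L|² = l(l+1)ℏ², l(l+1) = 6.
Solving: l = 2.

l = 2 (d orbital)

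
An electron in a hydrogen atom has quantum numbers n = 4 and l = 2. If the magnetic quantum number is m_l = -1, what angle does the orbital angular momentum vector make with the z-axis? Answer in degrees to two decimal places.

|L| = √(l(l+1)) ℏ = √6 ℏ.
L_z = m_l ℏ = −1ℏ.
cos θ = L_z/|L| = -1/√6, so θ ≈ 114.09°.

θ ≈ 114.09°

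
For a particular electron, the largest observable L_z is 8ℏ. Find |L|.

L_z,max = lℏ, so l = 8.
|L| = ℏ√(l(l+1)) = 6√2 ℏ.

|L| = 6√2 ℏ ≈ 8.485ℏ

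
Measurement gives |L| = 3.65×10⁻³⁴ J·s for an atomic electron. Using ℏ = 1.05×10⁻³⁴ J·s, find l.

l = 3

In units of ℏ, |L| ≈ 3.476.
Set l(l+1) = 12.08; the integer solution is l = 3.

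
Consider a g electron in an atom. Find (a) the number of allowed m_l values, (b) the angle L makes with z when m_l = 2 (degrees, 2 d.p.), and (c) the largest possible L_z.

9 values; θ(m_l=2) ≈ 63.43°; L_z,max = 4ℏ

The letter g corresponds to l = 4.
There are 2l+1 = 9 values of m_l.
For m_l = 2: cos θ = 2/√20, θ ≈ 63.43°.
L_z,max = lℏ = 4ℏ.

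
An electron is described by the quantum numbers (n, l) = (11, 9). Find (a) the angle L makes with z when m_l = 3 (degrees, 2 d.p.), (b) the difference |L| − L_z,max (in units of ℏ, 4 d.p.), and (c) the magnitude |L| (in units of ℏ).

θ(m_l=3) ≈ 71.57°; |L|−L_z,max ≈ 0.4868ℏ; |L| = 3√10 ℏ ≈ 9.487ℏ

For m_l = 3: cos θ = 3/√90, θ ≈ 71.57°.
|L| − L_z,max = (3√10 − 9)ℏ ≈ 0.4868ℏ.
|L| = ℏ√(9·10) = 3√10 ℏ ≈ 9.487ℏ.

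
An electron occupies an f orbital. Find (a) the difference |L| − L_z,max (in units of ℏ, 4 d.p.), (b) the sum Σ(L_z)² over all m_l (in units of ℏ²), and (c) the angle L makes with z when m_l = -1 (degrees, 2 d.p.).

|L|−L_z,max ≈ 0.4641ℏ; Σ(L_z)² = 28 ℏ²; θ(m_l=-1) ≈ 106.78°

An f state has l = 3.
|L| − L_z,max = (2√3 − 3)ℏ ≈ 0.4641ℏ.
Σ m_l² = 28, so Σ(L_z)² = 28 ℏ².
For m_l = -1: cos θ = -1/√12, θ ≈ 106.78°.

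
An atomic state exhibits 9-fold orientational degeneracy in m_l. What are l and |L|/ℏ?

l = 4, |L| = 2√5 ℏ ≈ 4.472ℏ

9 = 2l + 1, so l = (9−1)/2 = 4.
|L| = ℏ√(l(l+1)) = ℏ√(4·5) = 2√5 ℏ.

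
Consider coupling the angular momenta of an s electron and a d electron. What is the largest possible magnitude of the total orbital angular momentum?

|L_tot|_max = √6 ℏ ≈ 2.449ℏ

Angular momentum addition gives L = |l₁ − l₂|, …, l₁ + l₂.
L ∈ {2}.
The largest magnitude corresponds to L = 2: |L_tot| = ℏ√(2·3) = √6 ℏ.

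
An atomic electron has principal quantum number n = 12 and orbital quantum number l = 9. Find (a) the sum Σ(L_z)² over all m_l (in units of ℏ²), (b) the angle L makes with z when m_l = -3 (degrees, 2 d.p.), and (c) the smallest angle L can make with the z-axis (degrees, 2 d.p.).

Σ m_l² = 570, so Σ(L_z)² = 570 ℏ².
For m_l = -3: cos θ = -3/√90, θ ≈ 108.43°.
cos θ_min = 9/√90, so θ_min ≈ 18.43°.

Σ(L_z)² = 570 ℏ²; θ(m_l=-3) ≈ 108.43°; θ_min ≈ 18.43°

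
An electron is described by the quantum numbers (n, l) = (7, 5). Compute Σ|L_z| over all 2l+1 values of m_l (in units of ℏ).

Σ|L_z| = 30 ℏ

m_l runs from −5 to 5, i.e. {-5, -4, -3, -2, -1, 0, 1, 2, 3, 4, 5}.
Σ|m_l| = 2(1+2+…+5) = 30.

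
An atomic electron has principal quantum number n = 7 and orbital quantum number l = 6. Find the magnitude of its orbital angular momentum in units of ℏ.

|L| = √42 ℏ ≈ 6.481ℏ

|L| = ℏ√(l(l+1)) = ℏ√(6·7) = √42 ℏ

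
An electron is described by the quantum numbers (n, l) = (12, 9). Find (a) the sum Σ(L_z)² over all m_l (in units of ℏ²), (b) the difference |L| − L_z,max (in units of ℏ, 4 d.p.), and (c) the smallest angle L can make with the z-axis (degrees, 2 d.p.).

Σ(L_z)² = 570 ℏ²; |L|−L_z,max ≈ 0.4868ℏ; θ_min ≈ 18.43°

Σ m_l² = 570, so Σ(L_z)² = 570 ℏ².
|L| − L_z,max = (3√10 − 9)ℏ ≈ 0.4868ℏ.
cos θ_min = 9/√90, so θ_min ≈ 18.43°.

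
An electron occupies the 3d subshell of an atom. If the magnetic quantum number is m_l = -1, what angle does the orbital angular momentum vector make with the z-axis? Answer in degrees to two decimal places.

For 3d, l = 2.
|L| = √(l(l+1)) ℏ = √6 ℏ.
L_z = m_l ℏ = −1ℏ.
cos θ = L_z/|L| = -1/√6, so θ ≈ 114.09°.

θ ≈ 114.09°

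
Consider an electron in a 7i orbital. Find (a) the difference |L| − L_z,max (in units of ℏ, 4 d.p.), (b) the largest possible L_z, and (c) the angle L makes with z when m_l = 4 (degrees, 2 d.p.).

|L|−L_z,max ≈ 0.4807ℏ; L_z,max = 6ℏ; θ(m_l=4) ≈ 51.89°

The 7i subshell has l = 6.
|L| − L_z,max = (√42 − 6)ℏ ≈ 0.4807ℏ.
L_z,max = lℏ = 6ℏ.
For m_l = 4: cos θ = 4/√42, θ ≈ 51.89°.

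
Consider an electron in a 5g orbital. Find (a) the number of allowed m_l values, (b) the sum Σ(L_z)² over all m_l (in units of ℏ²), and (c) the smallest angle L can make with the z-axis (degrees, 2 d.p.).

5g means n = 5, l = 4.
There are 2l+1 = 9 values of m_l.
Σ m_l² = 60, so Σ(L_z)² = 60 ℏ².
cos θ_min = 4/√20, so θ_min ≈ 26.57°.

9 values; Σ(L_z)² = 60 ℏ²; θ_min ≈ 26.57°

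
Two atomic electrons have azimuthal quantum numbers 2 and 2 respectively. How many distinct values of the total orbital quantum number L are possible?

Angular momentum addition gives L = |l₁ − l₂|, …, l₁ + l₂.
Allowed values: L = 0, 1, 2, 3, 4.
That is 5 values.

5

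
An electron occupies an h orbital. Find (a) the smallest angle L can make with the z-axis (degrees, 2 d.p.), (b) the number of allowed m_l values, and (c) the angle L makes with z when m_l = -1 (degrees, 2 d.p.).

The letter h corresponds to l = 5.
cos θ_min = 5/√30, so θ_min ≈ 24.09°.
There are 2l+1 = 11 values of m_l.
For m_l = -1: cos θ = -1/√30, θ ≈ 100.52°.

θ_min ≈ 24.09°; 11 values; θ(m_l=-1) ≈ 100.52°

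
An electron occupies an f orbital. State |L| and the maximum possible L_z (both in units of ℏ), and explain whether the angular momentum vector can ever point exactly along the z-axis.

For an f orbital, l = 3.
|L| = 2√3 ℏ ≈ 3.4641ℏ, while L_z,max = lℏ = 3ℏ.
Since |L| > L_z,max, the vector can never point exactly along z; the closest it comes is θ_min = arccos(3/√12) ≈ 30.0°.

No: L_z,max = 3ℏ < |L| = 2√3 ℏ ≈ 3.464ℏ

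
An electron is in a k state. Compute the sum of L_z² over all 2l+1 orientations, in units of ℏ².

A k state has l = 7.
m_l runs from −7 to 7, i.e. {-7, -6, -5, -4, -3, -2, -1, 0, 1, 2, 3, 4, 5, 6, 7}.
Σ m_l² = l(l+1)(2l+1)/3 = 7·8·15/3 = 280.

Σ(L_z)² = 280 ℏ²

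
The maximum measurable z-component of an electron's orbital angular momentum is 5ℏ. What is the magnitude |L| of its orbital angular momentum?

|L| = √30 ℏ ≈ 5.477ℏ

The maximum L_z equals lℏ, giving l = 5.
Then |L| = ℏ√(5·6) = √30 ℏ.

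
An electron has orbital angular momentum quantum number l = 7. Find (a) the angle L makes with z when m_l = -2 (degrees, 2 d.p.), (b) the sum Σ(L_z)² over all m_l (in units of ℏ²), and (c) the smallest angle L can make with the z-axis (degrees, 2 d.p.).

θ(m_l=-2) ≈ 105.50°; Σ(L_z)² = 280 ℏ²; θ_min ≈ 20.70°

For m_l = -2: cos θ = -2/√56, θ ≈ 105.50°.
Σ m_l² = 280, so Σ(L_z)² = 280 ℏ².
cos θ_min = 7/√56, so θ_min ≈ 20.70°.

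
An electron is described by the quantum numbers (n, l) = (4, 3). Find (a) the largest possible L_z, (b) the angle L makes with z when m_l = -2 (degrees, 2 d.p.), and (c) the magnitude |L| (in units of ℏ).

L_z,max = 3ℏ; θ(m_l=-2) ≈ 125.26°; |L| = 2√3 ℏ ≈ 3.464ℏ

L_z,max = lℏ = 3ℏ.
For m_l = -2: cos θ = -2/√12, θ ≈ 125.26°.
|L| = ℏ√(3·4) = 2√3 ℏ ≈ 3.464ℏ.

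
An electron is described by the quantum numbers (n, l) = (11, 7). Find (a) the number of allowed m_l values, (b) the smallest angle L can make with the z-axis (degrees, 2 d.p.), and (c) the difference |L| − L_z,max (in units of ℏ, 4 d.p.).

15 values; θ_min ≈ 20.70°; |L|−L_z,max ≈ 0.4833ℏ

There are 2l+1 = 15 values of m_l.
cos θ_min = 7/√56, so θ_min ≈ 20.70°.
|L| − L_z,max = (2√14 − 7)ℏ ≈ 0.4833ℏ.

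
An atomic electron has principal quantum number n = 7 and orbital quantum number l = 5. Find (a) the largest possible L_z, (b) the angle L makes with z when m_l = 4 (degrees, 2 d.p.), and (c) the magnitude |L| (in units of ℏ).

L_z,max = lℏ = 5ℏ.
For m_l = 4: cos θ = 4/√30, θ ≈ 43.09°.
|L| = ℏ√(5·6) = √30 ℏ ≈ 5.477ℏ.

L_z,max = 5ℏ; θ(m_l=4) ≈ 43.09°; |L| = √30 ℏ ≈ 5.477ℏ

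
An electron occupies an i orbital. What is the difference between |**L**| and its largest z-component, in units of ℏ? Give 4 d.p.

The letter i corresponds to l = 6.
|L| = √42 ℏ ≈ 6.4807ℏ, while L_z,max = lℏ = 6ℏ.
The difference is (√42 − 6)ℏ ≈ 0.4807ℏ.

|L| − L_z,max ≈ 0.4807ℏ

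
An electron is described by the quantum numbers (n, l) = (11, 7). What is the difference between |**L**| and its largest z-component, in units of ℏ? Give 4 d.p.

|L| = 2√14 ℏ ≈ 7.4833ℏ, while L_z,max = lℏ = 7ℏ.
The difference is (2√14 − 7)ℏ ≈ 0.4833ℏ.

|L| − L_z,max ≈ 0.4833ℏ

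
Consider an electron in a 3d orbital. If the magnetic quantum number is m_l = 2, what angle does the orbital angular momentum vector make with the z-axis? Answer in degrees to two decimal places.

3d means n = 3, l = 2.
|L| = √(l(l+1)) ℏ = √6 ℏ.
L_z = m_l ℏ = 2ℏ.
cos θ = L_z/|L| = 2/√6, so θ ≈ 35.26°.

θ ≈ 35.26°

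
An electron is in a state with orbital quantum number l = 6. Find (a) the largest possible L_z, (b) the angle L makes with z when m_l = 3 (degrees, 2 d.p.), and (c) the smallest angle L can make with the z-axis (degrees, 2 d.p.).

L_z,max = lℏ = 6ℏ.
For m_l = 3: cos θ = 3/√42, θ ≈ 62.42°.
cos θ_min = 6/√42, so θ_min ≈ 22.21°.

L_z,max = 6ℏ; θ(m_l=3) ≈ 62.42°; θ_min ≈ 22.21°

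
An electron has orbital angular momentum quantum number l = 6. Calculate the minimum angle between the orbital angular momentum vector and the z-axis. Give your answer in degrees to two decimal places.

|L| = ℏ√(l(l+1)) = √42 ℏ.
The smallest angle corresponds to the largest L_z, i.e. m_l = l = 6, giving L_z = 6ℏ.
cos θ_min = 6/√42, so θ_min ≈ 22.21°.

θ_min ≈ 22.21°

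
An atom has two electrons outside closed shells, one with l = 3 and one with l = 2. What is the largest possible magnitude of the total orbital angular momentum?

|L_tot|_max = √30 ℏ ≈ 5.477ℏ

By the triangle rule, |l₁ − l₂| ≤ L ≤ l₁ + l₂.
So L can be 1, 2, 3, 4, 5.
The largest magnitude corresponds to L = 5: |L_tot| = ℏ√(5·6) = √30 ℏ.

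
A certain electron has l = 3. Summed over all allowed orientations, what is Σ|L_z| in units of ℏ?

m_l runs from −3 to 3, i.e. {-3, -2, -1, 0, 1, 2, 3}.
Σ|m_l| = 2·3(3+1)/2 = 12.

Σ|L_z| = 12 ℏ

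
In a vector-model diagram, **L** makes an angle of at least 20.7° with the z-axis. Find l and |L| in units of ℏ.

l = 7, |L| = 2√14 ℏ ≈ 7.483ℏ

At minimum angle, m_l = l, so cos θ = l/√(l(l+1)); cos²θ = l/(l+1) = 0.8751.
Thus l = 0.8751/(1 − 0.8751) ≈ 7.
Then |L| = ℏ√(7·8) = 2√14 ℏ.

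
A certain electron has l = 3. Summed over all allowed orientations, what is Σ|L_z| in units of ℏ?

m_l runs from −3 to 3, i.e. {-3, -2, -1, 0, 1, 2, 3}.
Σ|m_l| = l(l+1) = 12.

Σ|L_z| = 12 ℏ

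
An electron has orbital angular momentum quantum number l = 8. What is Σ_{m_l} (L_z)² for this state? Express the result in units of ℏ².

m_l ∈ {-8, -7, -6, -5, -4, -3, -2, -1, 0, 1, 2, 3, 4, 5, 6, 7, 8}.
Σ m_l² = l(l+1)(2l+1)/3 = 8·9·17/3 = 408.

Σ(L_z)² = 408 ℏ²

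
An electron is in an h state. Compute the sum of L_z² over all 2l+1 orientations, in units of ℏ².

H corresponds to l = 5.
m_l ∈ {-5, -4, -3, -2, -1, 0, 1, 2, 3, 4, 5}.
Σ m_l² = 2·(1 + 4 + 9 + 16 + 25) = 110.

Σ(L_z)² = 110 ℏ²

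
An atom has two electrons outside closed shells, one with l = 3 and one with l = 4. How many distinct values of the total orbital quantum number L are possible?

7

L runs from |3 − 4| = 1 to 3 + 4 = 7.
Allowed values: L = 1, 2, 3, 4, 5, 6, 7.
That is 7 values.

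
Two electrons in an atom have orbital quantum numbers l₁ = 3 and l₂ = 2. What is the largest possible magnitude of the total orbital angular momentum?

|L_tot|_max = √30 ℏ ≈ 5.477ℏ

The total orbital quantum number L ranges from |l₁ − l₂| to l₁ + l₂ in integer steps.
L ∈ {1, 2, 3, 4, 5}.
The largest magnitude corresponds to L = 5: |L_tot| = ℏ√(5·6) = √30 ℏ.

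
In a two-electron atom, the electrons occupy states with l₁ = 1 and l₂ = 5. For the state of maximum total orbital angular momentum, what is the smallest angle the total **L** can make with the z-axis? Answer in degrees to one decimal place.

θ_min ≈ 22.2°

By the triangle rule, |l₁ − l₂| ≤ L ≤ l₁ + l₂.
Allowed values: L = 4, 5, 6.
The maximum is L = 6, with |L_tot| = ℏ√(6·7) = √42 ℏ.
The minimum angle with z is arccos(6/√42) ≈ 22.2°.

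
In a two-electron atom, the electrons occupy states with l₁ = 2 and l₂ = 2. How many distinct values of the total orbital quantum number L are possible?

5

L runs from |2 − 2| = 0 to 2 + 2 = 4.
L ∈ {0, 1, 2, 3, 4}.
That is 5 values.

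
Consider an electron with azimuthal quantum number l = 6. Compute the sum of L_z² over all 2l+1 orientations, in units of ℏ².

Σ(L_z)² = 182 ℏ²

The allowed m_l values are -6, -5, -4, -3, -2, -1, 0, 1, 2, 3, 4, 5, 6.
Summing m² from −6 to 6: Σ m_l² = 182.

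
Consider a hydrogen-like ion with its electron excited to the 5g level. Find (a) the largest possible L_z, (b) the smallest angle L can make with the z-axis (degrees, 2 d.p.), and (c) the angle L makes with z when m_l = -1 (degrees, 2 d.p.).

L_z,max = 4ℏ; θ_min ≈ 26.57°; θ(m_l=-1) ≈ 102.92°

The 5g level has l = 4.
L_z,max = lℏ = 4ℏ.
cos θ_min = 4/√20, so θ_min ≈ 26.57°.
For m_l = -1: cos θ = -1/√20, θ ≈ 102.92°.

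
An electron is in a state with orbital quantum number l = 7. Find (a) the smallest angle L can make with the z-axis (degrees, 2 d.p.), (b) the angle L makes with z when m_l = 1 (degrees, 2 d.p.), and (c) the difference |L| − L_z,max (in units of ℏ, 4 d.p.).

cos θ_min = 7/√56, so θ_min ≈ 20.70°.
For m_l = 1: cos θ = 1/√56, θ ≈ 82.32°.
|L| − L_z,max = (2√14 − 7)ℏ ≈ 0.4833ℏ.

θ_min ≈ 20.70°; θ(m_l=1) ≈ 82.32°; |L|−L_z,max ≈ 0.4833ℏ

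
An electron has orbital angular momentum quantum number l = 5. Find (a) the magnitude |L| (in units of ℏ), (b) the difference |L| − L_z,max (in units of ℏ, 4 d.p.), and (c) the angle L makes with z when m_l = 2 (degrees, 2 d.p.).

|L| = ℏ√(5·6) = √30 ℏ ≈ 5.477ℏ.
|L| − L_z,max = (√30 − 5)ℏ ≈ 0.4772ℏ.
For m_l = 2: cos θ = 2/√30, θ ≈ 68.58°.

|L| = √30 ℏ ≈ 5.477ℏ; |L|−L_z,max ≈ 0.4772ℏ; θ(m_l=2) ≈ 68.58°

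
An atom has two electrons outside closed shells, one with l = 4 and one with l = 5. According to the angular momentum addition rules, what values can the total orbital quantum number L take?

By the triangle rule, |l₁ − l₂| ≤ L ≤ l₁ + l₂.
L ∈ {1, 2, 3, 4, 5, 6, 7, 8, 9}.

L = 1, 2, 3, 4, 5, 6, 7, 8, 9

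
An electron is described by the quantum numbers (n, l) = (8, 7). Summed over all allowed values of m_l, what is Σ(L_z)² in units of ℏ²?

m_l ∈ {-7, -6, -5, -4, -3, -2, -1, 0, 1, 2, 3, 4, 5, 6, 7}.
Summing m² from −7 to 7: Σ m_l² = 280.

Σ(L_z)² = 280 ℏ²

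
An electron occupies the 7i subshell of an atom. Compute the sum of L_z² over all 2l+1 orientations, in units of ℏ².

Σ(L_z)² = 182 ℏ²

7i means n = 7, l = 6.
m_l ∈ {-6, -5, -4, -3, -2, -1, 0, 1, 2, 3, 4, 5, 6}.
Summing m² from −6 to 6: Σ m_l² = 182.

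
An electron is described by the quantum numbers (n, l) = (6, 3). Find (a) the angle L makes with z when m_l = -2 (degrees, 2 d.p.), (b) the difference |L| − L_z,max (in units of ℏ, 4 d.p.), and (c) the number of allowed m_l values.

θ(m_l=-2) ≈ 125.26°; |L|−L_z,max ≈ 0.4641ℏ; 7 values

For m_l = -2: cos θ = -2/√12, θ ≈ 125.26°.
|L| − L_z,max = (2√3 − 3)ℏ ≈ 0.4641ℏ.
There are 2l+1 = 7 values of m_l.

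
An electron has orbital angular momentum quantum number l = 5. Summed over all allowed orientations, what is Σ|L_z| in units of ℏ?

m_l runs from −5 to 5, i.e. {-5, -4, -3, -2, -1, 0, 1, 2, 3, 4, 5}.
Σ|m_l| = l(l+1) = 30.

Σ|L_z| = 30 ℏ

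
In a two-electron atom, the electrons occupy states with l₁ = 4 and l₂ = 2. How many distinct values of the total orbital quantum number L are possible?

By the triangle rule, |l₁ − l₂| ≤ L ≤ l₁ + l₂.
L ∈ {2, 3, 4, 5, 6}.
That is 5 values.

5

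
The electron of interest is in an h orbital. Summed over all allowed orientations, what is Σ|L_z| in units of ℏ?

For an h orbital, l = 5.
m_l ∈ {-5, -4, -3, -2, -1, 0, 1, 2, 3, 4, 5}.
Σ|m_l| = l(l+1) = 30.

Σ|L_z| = 30 ℏ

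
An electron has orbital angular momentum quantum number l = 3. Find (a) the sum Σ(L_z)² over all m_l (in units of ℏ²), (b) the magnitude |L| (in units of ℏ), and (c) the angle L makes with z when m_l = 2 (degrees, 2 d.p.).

Σ m_l² = 28, so Σ(L_z)² = 28 ℏ².
|L| = ℏ√(3·4) = 2√3 ℏ ≈ 3.464ℏ.
For m_l = 2: cos θ = 2/√12, θ ≈ 54.74°.

Σ(L_z)² = 28 ℏ²; |L| = 2√3 ℏ ≈ 3.464ℏ; θ(m_l=2) ≈ 54.74°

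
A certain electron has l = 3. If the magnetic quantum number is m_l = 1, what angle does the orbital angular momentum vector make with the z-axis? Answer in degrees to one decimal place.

θ ≈ 73.2°

|L| = ℏ√(l(l+1)) = 2√3 ℏ.
L_z = m_l ℏ = 1ℏ.
cos θ = L_z/|L| = 1/√12, so θ ≈ 73.2°.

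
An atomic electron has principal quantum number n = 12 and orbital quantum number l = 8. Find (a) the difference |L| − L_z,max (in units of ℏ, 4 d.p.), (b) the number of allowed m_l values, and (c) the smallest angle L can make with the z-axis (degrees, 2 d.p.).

|L| − L_z,max = (6√2 − 8)ℏ ≈ 0.4853ℏ.
There are 2l+1 = 17 values of m_l.
cos θ_min = 8/√72, so θ_min ≈ 19.47°.

|L|−L_z,max ≈ 0.4853ℏ; 17 values; θ_min ≈ 19.47°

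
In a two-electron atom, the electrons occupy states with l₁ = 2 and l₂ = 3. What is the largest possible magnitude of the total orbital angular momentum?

|L_tot|_max = √30 ℏ ≈ 5.477ℏ

L runs from |2 − 3| = 1 to 2 + 3 = 5.
L ∈ {1, 2, 3, 4, 5}.
The largest magnitude corresponds to L = 5: |L_tot| = ℏ√(5·6) = √30 ℏ.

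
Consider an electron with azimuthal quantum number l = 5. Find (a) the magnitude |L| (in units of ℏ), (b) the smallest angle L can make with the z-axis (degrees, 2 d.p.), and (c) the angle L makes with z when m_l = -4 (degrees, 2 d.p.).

|L| = ℏ√(5·6) = √30 ℏ ≈ 5.477ℏ.
cos θ_min = 5/√30, so θ_min ≈ 24.09°.
For m_l = -4: cos θ = -4/√30, θ ≈ 136.91°.

|L| = √30 ℏ ≈ 5.477ℏ; θ_min ≈ 24.09°; θ(m_l=-4) ≈ 136.91°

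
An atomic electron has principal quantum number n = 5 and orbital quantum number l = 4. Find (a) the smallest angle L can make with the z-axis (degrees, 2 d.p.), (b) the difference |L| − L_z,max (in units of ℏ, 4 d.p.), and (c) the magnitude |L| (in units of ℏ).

cos θ_min = 4/√20, so θ_min ≈ 26.57°.
|L| − L_z,max = (2√5 − 4)ℏ ≈ 0.4721ℏ.
|L| = ℏ√(4·5) = 2√5 ℏ ≈ 4.472ℏ.

θ_min ≈ 26.57°; |L|−L_z,max ≈ 0.4721ℏ; |L| = 2√5 ℏ ≈ 4.472ℏ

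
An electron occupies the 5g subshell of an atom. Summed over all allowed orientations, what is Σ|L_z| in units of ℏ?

Σ|L_z| = 20 ℏ

The 5g subshell has l = 4.
m_l runs from −4 to 4, i.e. {-4, -3, -2, -1, 0, 1, 2, 3, 4}.
Σ|m_l| = l(l+1) = 20.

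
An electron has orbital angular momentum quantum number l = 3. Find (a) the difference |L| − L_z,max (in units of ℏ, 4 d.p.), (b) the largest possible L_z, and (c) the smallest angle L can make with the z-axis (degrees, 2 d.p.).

|L| − L_z,max = (2√3 − 3)ℏ ≈ 0.4641ℏ.
L_z,max = lℏ = 3ℏ.
cos θ_min = 3/√12, so θ_min ≈ 30.00°.

|L|−L_z,max ≈ 0.4641ℏ; L_z,max = 3ℏ; θ_min ≈ 30.00°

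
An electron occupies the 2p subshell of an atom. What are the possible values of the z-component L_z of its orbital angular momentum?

L_z ∈ {−ℏ, 0, ℏ}

For 2p, l = 1.
L_z = m_l ℏ with m_l ranging from −l to +l in integer steps.
For l = 1: m_l ∈ {-1, 0, 1}.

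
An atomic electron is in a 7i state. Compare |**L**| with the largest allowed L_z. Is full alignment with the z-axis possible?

No: L_z,max = 6ℏ < |L| = √42 ℏ ≈ 6.481ℏ

7i means n = 7, l = 6.
|L| = √42 ℏ ≈ 6.4807ℏ, while L_z,max = lℏ = 6ℏ.
Since |L| > L_z,max, the vector can never point exactly along z; the closest it comes is θ_min = arccos(6/√42) ≈ 22.2°.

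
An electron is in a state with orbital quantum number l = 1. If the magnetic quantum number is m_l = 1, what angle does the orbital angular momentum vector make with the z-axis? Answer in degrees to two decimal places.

|L| = ℏ√(l(l+1)) = √2 ℏ.
L_z = m_l ℏ = 1ℏ.
cos θ = L_z/|L| = 1/√2, so θ ≈ 45.00°.

θ ≈ 45.00°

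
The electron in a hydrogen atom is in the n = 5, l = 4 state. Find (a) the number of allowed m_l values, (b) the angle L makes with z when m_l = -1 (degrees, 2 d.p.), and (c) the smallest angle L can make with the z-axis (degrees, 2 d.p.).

There are 2l+1 = 9 values of m_l.
For m_l = -1: cos θ = -1/√20, θ ≈ 102.92°.
cos θ_min = 4/√20, so θ_min ≈ 26.57°.

9 values; θ(m_l=-1) ≈ 102.92°; θ_min ≈ 26.57°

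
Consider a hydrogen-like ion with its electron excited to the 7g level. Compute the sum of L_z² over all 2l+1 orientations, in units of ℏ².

The 7g level has l = 4.
m_l runs from −4 to 4, i.e. {-4, -3, -2, -1, 0, 1, 2, 3, 4}.
Summing m² from −4 to 4: Σ m_l² = 60.

Σ(L_z)² = 60 ℏ²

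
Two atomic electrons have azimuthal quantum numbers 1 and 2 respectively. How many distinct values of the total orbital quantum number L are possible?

3

L runs from |1 − 2| = 1 to 1 + 2 = 3.
So L can be 1, 2, 3.
That is 3 values.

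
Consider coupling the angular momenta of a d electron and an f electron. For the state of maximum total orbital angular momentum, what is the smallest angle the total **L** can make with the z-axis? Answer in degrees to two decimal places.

θ_min ≈ 24.09°

L runs from |2 − 3| = 1 to 2 + 3 = 5.
So L can be 1, 2, 3, 4, 5.
The maximum is L = 5, with |L_tot| = ℏ√(5·6) = √30 ℏ.
The minimum angle with z is arccos(5/√30) ≈ 24.09°.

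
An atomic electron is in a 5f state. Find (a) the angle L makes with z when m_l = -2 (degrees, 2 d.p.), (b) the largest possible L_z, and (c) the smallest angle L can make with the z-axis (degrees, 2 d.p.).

θ(m_l=-2) ≈ 125.26°; L_z,max = 3ℏ; θ_min ≈ 30.00°

The 5f subshell has l = 3.
For m_l = -2: cos θ = -2/√12, θ ≈ 125.26°.
L_z,max = lℏ = 3ℏ.
cos θ_min = 3/√12, so θ_min ≈ 30.00°.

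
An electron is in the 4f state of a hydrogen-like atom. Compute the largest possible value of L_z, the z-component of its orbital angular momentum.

4f means n = 4, l = 3.
L_z = m_l ℏ with m_l ∈ {−3, …, 3}; the maximum is m_l = 3.

L_z,max = 3ℏ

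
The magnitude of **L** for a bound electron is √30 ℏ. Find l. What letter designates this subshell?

Since |L|² = l(l+1)ℏ², l(l+1) = 30.
The positive root is l = 5.

l = 5 (h orbital)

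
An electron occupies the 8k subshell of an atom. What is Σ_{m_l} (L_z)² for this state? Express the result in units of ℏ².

For 8k, l = 7.
The allowed m_l values are -7, -6, -5, -4, -3, -2, -1, 0, 1, 2, 3, 4, 5, 6, 7.
Summing m² from −7 to 7: Σ m_l² = 280.

Σ(L_z)² = 280 ℏ²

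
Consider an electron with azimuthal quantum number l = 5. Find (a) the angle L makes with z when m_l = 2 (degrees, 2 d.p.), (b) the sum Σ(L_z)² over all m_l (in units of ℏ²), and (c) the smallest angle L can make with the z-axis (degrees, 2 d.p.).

For m_l = 2: cos θ = 2/√30, θ ≈ 68.58°.
Σ m_l² = 110, so Σ(L_z)² = 110 ℏ².
cos θ_min = 5/√30, so θ_min ≈ 24.09°.

θ(m_l=2) ≈ 68.58°; Σ(L_z)² = 110 ℏ²; θ_min ≈ 24.09°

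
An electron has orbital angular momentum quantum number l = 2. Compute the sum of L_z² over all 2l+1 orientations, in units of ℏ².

Σ(L_z)² = 10 ℏ²

m_l runs from −2 to 2, i.e. {-2, -1, 0, 1, 2}.
Summing m² from −2 to 2: Σ m_l² = 10.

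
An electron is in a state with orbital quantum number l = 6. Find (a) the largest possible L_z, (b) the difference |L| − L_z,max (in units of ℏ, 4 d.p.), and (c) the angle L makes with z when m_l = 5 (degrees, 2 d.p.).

L_z,max = lℏ = 6ℏ.
|L| − L_z,max = (√42 − 6)ℏ ≈ 0.4807ℏ.
For m_l = 5: cos θ = 5/√42, θ ≈ 39.51°.

L_z,max = 6ℏ; |L|−L_z,max ≈ 0.4807ℏ; θ(m_l=5) ≈ 39.51°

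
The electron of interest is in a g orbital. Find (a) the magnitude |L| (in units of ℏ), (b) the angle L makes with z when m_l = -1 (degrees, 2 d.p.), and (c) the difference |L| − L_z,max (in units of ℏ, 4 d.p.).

For a g orbital, l = 4.
|L| = ℏ√(4·5) = 2√5 ℏ ≈ 4.472ℏ.
For m_l = -1: cos θ = -1/√20, θ ≈ 102.92°.
|L| − L_z,max = (2√5 − 4)ℏ ≈ 0.4721ℏ.

|L| = 2√5 ℏ ≈ 4.472ℏ; θ(m_l=-1) ≈ 102.92°; |L|−L_z,max ≈ 0.4721ℏ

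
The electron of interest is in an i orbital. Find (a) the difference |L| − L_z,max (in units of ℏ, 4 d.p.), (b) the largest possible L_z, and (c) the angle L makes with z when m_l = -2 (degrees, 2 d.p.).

|L|−L_z,max ≈ 0.4807ℏ; L_z,max = 6ℏ; θ(m_l=-2) ≈ 107.98°

The letter i corresponds to l = 6.
|L| − L_z,max = (√42 − 6)ℏ ≈ 0.4807ℏ.
L_z,max = lℏ = 6ℏ.
For m_l = -2: cos θ = -2/√42, θ ≈ 107.98°.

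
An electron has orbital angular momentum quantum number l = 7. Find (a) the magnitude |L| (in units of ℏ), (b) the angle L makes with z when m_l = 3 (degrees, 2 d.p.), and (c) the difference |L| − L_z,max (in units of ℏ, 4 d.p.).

|L| = 2√14 ℏ ≈ 7.483ℏ; θ(m_l=3) ≈ 66.37°; |L|−L_z,max ≈ 0.4833ℏ

|L| = ℏ√(7·8) = 2√14 ℏ ≈ 7.483ℏ.
For m_l = 3: cos θ = 3/√56, θ ≈ 66.37°.
|L| − L_z,max = (2√14 − 7)ℏ ≈ 0.4833ℏ.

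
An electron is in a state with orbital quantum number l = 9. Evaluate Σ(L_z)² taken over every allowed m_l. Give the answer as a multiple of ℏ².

Σ(L_z)² = 570 ℏ²

m_l ∈ {-9, -8, -7, -6, -5, -4, -3, -2, -1, 0, 1, 2, 3, 4, 5, 6, 7, 8, 9}.
Σ m_l² = l(l+1)(2l+1)/3 = 9·10·19/3 = 570.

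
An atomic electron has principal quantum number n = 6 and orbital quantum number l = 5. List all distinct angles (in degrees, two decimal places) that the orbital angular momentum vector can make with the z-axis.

θ ∈ {24.09°, 43.09°, 56.79°, 68.58°, 79.48°, 90.00°, 100.52°, 111.42°, 123.21°, 136.91°, 155.91°}

|L| = √(l(l+1)) ℏ = √30 ℏ.
cos θ = m_l/√30 for each m_l ∈ {-5, -4, -3, -2, -1, 0, 1, 2, 3, 4, 5}.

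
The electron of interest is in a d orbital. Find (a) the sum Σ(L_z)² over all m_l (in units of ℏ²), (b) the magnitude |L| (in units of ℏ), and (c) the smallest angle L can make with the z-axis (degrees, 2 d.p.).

Σ(L_z)² = 10 ℏ²; |L| = √6 ℏ ≈ 2.449ℏ; θ_min ≈ 35.26°

A d state has l = 2.
Σ m_l² = 10, so Σ(L_z)² = 10 ℏ².
|L| = ℏ√(2·3) = √6 ℏ ≈ 2.449ℏ.
cos θ_min = 2/√6, so θ_min ≈ 35.26°.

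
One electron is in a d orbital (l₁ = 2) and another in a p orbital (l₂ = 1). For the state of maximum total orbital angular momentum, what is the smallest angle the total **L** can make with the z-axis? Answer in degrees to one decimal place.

θ_min ≈ 30.0°

Angular momentum addition gives L = |l₁ − l₂|, …, l₁ + l₂.
L ∈ {1, 2, 3}.
The maximum is L = 3, with |L_tot| = ℏ√(3·4) = 2√3 ℏ.
The minimum angle with z is arccos(3/√12) ≈ 30.0°.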